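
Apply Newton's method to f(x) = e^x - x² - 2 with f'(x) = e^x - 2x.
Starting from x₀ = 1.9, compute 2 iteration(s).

f(x) = e^x - x² - 2
f'(x) = e^x - 2x
x₀ = 1.9

Newton-Raphson formula: x_{n+1} = x_n - f(x_n)/f'(x_n)

Iteration 1:
  f(1.900000) = 1.075894
  f'(1.900000) = 2.885894
  x_1 = 1.900000 - 1.075894/2.885894 = 1.527189
Iteration 2:
  f(1.527189) = 0.272906
  f'(1.527189) = 1.550834
  x_2 = 1.527189 - 0.272906/1.550834 = 1.351215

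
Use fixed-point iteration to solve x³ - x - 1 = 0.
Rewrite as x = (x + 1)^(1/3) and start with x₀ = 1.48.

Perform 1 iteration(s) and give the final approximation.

Equation: x³ - x - 1 = 0
Fixed-point form: x = (x + 1)^(1/3)
x₀ = 1.48

x_1 = g(1.480000) = 1.353580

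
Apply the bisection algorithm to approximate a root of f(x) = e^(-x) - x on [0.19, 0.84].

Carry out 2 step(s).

f(x) = e^(-x) - x
Initial interval: [0.19, 0.84]

Iteration 1:
  c_1 = (0.190000 + 0.840000)/2 = 0.515000
  f(c_1) = f(0.515000) = 0.082501
  f(a) × f(c) ≥ 0, new interval: [0.515000, 0.840000]
Iteration 2:
  c_2 = (0.515000 + 0.840000)/2 = 0.677500
  f(c_2) = f(0.677500) = -0.169615
  f(a) × f(c) < 0, new interval: [0.515000, 0.677500]

After 2 iteration(s), the approximation is c_2 = 0.677500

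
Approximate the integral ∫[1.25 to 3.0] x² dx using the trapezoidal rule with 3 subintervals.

f(x) = x²
a = 1.25, b = 3.0, n = 3
h = (b - a)/n = 0.583333

Trapezoidal rule: (h/2)[f(x₀) + 2f(x₁) + 2f(x₂) + ... + f(xₙ)]

x_0 = 1.2500, f(x_0) = 1.562500, coefficient = 1
x_1 = 1.8333, f(x_1) = 3.361111, coefficient = 2
x_2 = 2.4167, f(x_2) = 5.840278, coefficient = 2
x_3 = 3.0000, f(x_3) = 9.000000, coefficient = 1

I ≈ (0.583333/2) × 28.965278 = 8.448206
Exact value: 8.348958
Error: 0.099248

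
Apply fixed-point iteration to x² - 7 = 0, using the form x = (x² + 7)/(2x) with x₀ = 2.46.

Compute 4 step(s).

Equation: x² - 7 = 0
Fixed-point form: x = (x² + 7)/(2x)
x₀ = 2.46

x_1 = g(2.460000) = 2.652764
x_2 = g(2.652764) = 2.645761
x_3 = g(2.645761) = 2.645751
x_4 = g(2.645751) = 2.645751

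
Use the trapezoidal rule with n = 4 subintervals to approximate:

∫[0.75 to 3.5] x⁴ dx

f(x) = x⁴
a = 0.75, b = 3.5, n = 4
h = (b - a)/n = 0.687500

Trapezoidal rule: (h/2)[f(x₀) + 2f(x₁) + 2f(x₂) + ... + f(xₙ)]

x_0 = 0.7500, f(x_0) = 0.316406, coefficient = 1
x_1 = 1.4375, f(x_1) = 4.270035, coefficient = 2
x_2 = 2.1250, f(x_2) = 20.390869, coefficient = 2
x_3 = 2.8125, f(x_3) = 62.570572, coefficient = 2
x_4 = 3.5000, f(x_4) = 150.062500, coefficient = 1

I ≈ (0.687500/2) × 324.841858 = 111.664389
Exact value: 104.996289
Error: 6.668100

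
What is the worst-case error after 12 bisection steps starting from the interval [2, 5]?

Bisection error bound: |error| ≤ (b-a)/2^n
|error| ≤ (5 - 2)/2^12 = 3/2^12
|error| ≤ 0.0007324219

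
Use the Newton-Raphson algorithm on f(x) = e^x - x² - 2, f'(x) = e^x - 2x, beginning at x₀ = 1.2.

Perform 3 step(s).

f(x) = e^x - x² - 2
f'(x) = e^x - 2x
x₀ = 1.2

Newton-Raphson formula: x_{n+1} = x_n - f(x_n)/f'(x_n)

Iteration 1:
  f(1.200000) = -0.119883
  f'(1.200000) = 0.920117
  x_1 = 1.200000 - (-0.119883)/0.920117 = 1.330291
Iteration 2:
  f(1.330291) = 0.012470
  f'(1.330291) = 1.121562
  x_2 = 1.330291 - 0.012470/1.121562 = 1.319173
Iteration 3:
  f(1.319173) = 0.000109
  f'(1.319173) = 1.101981
  x_3 = 1.319173 - 0.000109/1.101981 = 1.319074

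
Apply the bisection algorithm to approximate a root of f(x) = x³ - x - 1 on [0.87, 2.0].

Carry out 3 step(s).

f(x) = x³ - x - 1
Initial interval: [0.87, 2.0]

Iteration 1:
  c_1 = (0.870000 + 2.000000)/2 = 1.435000
  f(c_1) = f(1.435000) = 0.519988
  f(a) × f(c) < 0, new interval: [0.870000, 1.435000]
Iteration 2:
  c_2 = (0.870000 + 1.435000)/2 = 1.152500
  f(c_2) = f(1.152500) = -0.621685
  f(a) × f(c) ≥ 0, new interval: [1.152500, 1.435000]
Iteration 3:
  c_3 = (1.152500 + 1.435000)/2 = 1.293750
  f(c_3) = f(1.293750) = -0.128285
  f(a) × f(c) ≥ 0, new interval: [1.293750, 1.435000]

After 3 iteration(s), the approximation is c_3 = 1.293750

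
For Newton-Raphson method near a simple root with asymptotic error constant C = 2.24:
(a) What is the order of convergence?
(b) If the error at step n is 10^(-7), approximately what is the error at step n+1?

(a) Newton-Raphson has quadratic (order 2) convergence near simple roots.
    This means |e_{n+1}| ≈ C|e_n|².

(b) With |e_n| = 10^(-7) and C = 2.24:
    |e_{n+1}| ≈ 2.24 × (10^(-7))² = 2.24 × 10^(-14)

(a) 2 (quadratic); (b) |e_{n+1}| ≈ 2.240e-14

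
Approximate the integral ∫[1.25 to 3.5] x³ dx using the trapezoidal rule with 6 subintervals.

f(x) = x³
a = 1.25, b = 3.5, n = 6
h = (b - a)/n = 0.375000

Trapezoidal rule: (h/2)[f(x₀) + 2f(x₁) + 2f(x₂) + ... + f(xₙ)]

x_0 = 1.2500, f(x_0) = 1.953125, coefficient = 1
x_1 = 1.6250, f(x_1) = 4.291016, coefficient = 2
x_2 = 2.0000, f(x_2) = 8.000000, coefficient = 2
x_3 = 2.3750, f(x_3) = 13.396484, coefficient = 2
x_4 = 2.7500, f(x_4) = 20.796875, coefficient = 2
x_5 = 3.1250, f(x_5) = 30.517578, coefficient = 2
x_6 = 3.5000, f(x_6) = 42.875000, coefficient = 1

I ≈ (0.375000/2) × 198.832031 = 37.281006
Exact value: 36.905273
Error: 0.375732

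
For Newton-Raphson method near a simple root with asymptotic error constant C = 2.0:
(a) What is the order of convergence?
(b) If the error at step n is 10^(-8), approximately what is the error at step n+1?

(a) Newton-Raphson has quadratic (order 2) convergence near simple roots.
    This means |e_{n+1}| ≈ C|e_n|².

(b) With |e_n| = 10^(-8) and C = 2.0:
    |e_{n+1}| ≈ 2.0 × (10^(-8))² = 2.0 × 10^(-16)

(a) 2 (quadratic); (b) |e_{n+1}| ≈ 2.000e-16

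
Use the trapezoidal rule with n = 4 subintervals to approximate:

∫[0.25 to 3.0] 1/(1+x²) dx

f(x) = 1/(1+x²)
a = 0.25, b = 3.0, n = 4
h = (b - a)/n = 0.687500

Trapezoidal rule: (h/2)[f(x₀) + 2f(x₁) + 2f(x₂) + ... + f(xₙ)]

x_0 = 0.2500, f(x_0) = 0.941176, coefficient = 1
x_1 = 0.9375, f(x_1) = 0.532225, coefficient = 2
x_2 = 1.6250, f(x_2) = 0.274678, coefficient = 2
x_3 = 2.3125, f(x_3) = 0.157538, coefficient = 2
x_4 = 3.0000, f(x_4) = 0.100000, coefficient = 1

I ≈ (0.687500/2) × 2.970059 = 1.020958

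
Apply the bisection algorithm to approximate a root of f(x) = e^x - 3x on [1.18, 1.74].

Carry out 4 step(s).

f(x) = e^x - 3x
Initial interval: [1.18, 1.74]

Iteration 1:
  c_1 = (1.180000 + 1.740000)/2 = 1.460000
  f(c_1) = f(1.460000) = -0.074040
  f(a) × f(c) ≥ 0, new interval: [1.460000, 1.740000]
Iteration 2:
  c_2 = (1.460000 + 1.740000)/2 = 1.600000
  f(c_2) = f(1.600000) = 0.153032
  f(a) × f(c) < 0, new interval: [1.460000, 1.600000]
Iteration 3:
  c_3 = (1.460000 + 1.600000)/2 = 1.530000
  f(c_3) = f(1.530000) = 0.028177
  f(a) × f(c) < 0, new interval: [1.460000, 1.530000]
Iteration 4:
  c_4 = (1.460000 + 1.530000)/2 = 1.495000
  f(c_4) = f(1.495000) = -0.025663
  f(a) × f(c) ≥ 0, new interval: [1.495000, 1.530000]

After 4 iteration(s), the approximation is c_4 = 1.495000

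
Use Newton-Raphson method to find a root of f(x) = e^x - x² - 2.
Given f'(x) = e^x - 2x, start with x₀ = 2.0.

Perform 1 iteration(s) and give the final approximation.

f(x) = e^x - x² - 2
f'(x) = e^x - 2x
x₀ = 2.0

Newton-Raphson formula: x_{n+1} = x_n - f(x_n)/f'(x_n)

Iteration 1:
  f(2.000000) = 1.389056
  f'(2.000000) = 3.389056
  x_1 = 2.000000 - 1.389056/3.389056 = 1.590135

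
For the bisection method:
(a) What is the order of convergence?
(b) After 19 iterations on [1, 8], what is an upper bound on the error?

(a) Bisection has linear (order 1) convergence; the error is halved each step.

(b) Error bound = (b-a)/2^n = (8 - 1)/2^{19}
    = 7/2^{19}

(a) 1 (linear); (b) error ≤ 1.34e-05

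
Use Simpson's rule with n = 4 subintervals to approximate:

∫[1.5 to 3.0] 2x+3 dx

f(x) = 2x+3
a = 1.5, b = 3.0, n = 4
h = (b - a)/n = 0.375000

Simpson's rule: (h/3)[f(x₀) + 4f(x₁) + 2f(x₂) + ... + f(xₙ)]

x_0 = 1.5000, f(x_0) = 6.000000, coefficient = 1
x_1 = 1.8750, f(x_1) = 6.750000, coefficient = 4
x_2 = 2.2500, f(x_2) = 7.500000, coefficient = 2
x_3 = 2.6250, f(x_3) = 8.250000, coefficient = 4
x_4 = 3.0000, f(x_4) = 9.000000, coefficient = 1

I ≈ (0.375000/3) × 90.000000 = 11.250000
Exact value: 11.250000
Error: 0.000000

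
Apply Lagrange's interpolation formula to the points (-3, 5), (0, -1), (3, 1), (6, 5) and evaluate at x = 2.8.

Lagrange interpolation formula:
P(x) = Σ yᵢ × Lᵢ(x)
where Lᵢ(x) = Π_{j≠i} (x - xⱼ)/(xᵢ - xⱼ)

L_0(2.8) = (2.8 - 0)/(-3 - 0) × (2.8 - 3)/(-3 - 3) × (2.8 - 6)/(-3 - 6) = -0.011062
L_1(2.8) = (2.8 - (-3))/(0 - (-3)) × (2.8 - 3)/(0 - 3) × (2.8 - 6)/(0 - 6) = 0.068741
L_2(2.8) = (2.8 - (-3))/(3 - (-3)) × (2.8 - 0)/(3 - 0) × (2.8 - 6)/(3 - 6) = 0.962370
L_3(2.8) = (2.8 - (-3))/(6 - (-3)) × (2.8 - 0)/(6 - 0) × (2.8 - 3)/(6 - 3) = -0.020049

P(2.8) = 5×L_0(2.8) + (-1)×L_1(2.8) + 1×L_2(2.8) + 5×L_3(2.8)
P(2.8) = 0.738074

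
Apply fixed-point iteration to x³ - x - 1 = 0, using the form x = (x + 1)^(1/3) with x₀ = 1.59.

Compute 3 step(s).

Equation: x³ - x - 1 = 0
Fixed-point form: x = (x + 1)^(1/3)
x₀ = 1.59

x_1 = g(1.590000) = 1.373304
x_2 = g(1.373304) = 1.333883
x_3 = g(1.333883) = 1.326457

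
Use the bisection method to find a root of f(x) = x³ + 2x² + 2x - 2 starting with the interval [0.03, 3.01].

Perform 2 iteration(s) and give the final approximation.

f(x) = x³ + 2x² + 2x - 2
Initial interval: [0.03, 3.01]

Iteration 1:
  c_1 = (0.030000 + 3.010000)/2 = 1.520000
  f(c_1) = f(1.520000) = 9.172608
  f(a) × f(c) < 0, new interval: [0.030000, 1.520000]
Iteration 2:
  c_2 = (0.030000 + 1.520000)/2 = 0.775000
  f(c_2) = f(0.775000) = 1.216734
  f(a) × f(c) < 0, new interval: [0.030000, 0.775000]

After 2 iteration(s), the approximation is c_2 = 0.775000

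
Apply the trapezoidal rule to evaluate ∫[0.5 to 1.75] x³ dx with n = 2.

f(x) = x³
a = 0.5, b = 1.75, n = 2
h = (b - a)/n = 0.625000

Trapezoidal rule: (h/2)[f(x₀) + 2f(x₁) + 2f(x₂) + ... + f(xₙ)]

x_0 = 0.5000, f(x_0) = 0.125000, coefficient = 1
x_1 = 1.1250, f(x_1) = 1.423828, coefficient = 2
x_2 = 1.7500, f(x_2) = 5.359375, coefficient = 1

I ≈ (0.625000/2) × 8.332031 = 2.603760
Exact value: 2.329102
Error: 0.274658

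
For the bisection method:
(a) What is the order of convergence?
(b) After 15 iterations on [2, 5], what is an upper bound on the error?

(a) Bisection has linear (order 1) convergence; the error is halved each step.

(b) Error bound = (b-a)/2^n = (5 - 2)/2^{15}
    = 3/2^{15}

(a) 1 (linear); (b) error ≤ 9.16e-05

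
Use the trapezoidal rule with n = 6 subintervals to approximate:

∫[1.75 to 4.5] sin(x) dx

f(x) = sin(x)
a = 1.75, b = 4.5, n = 6
h = (b - a)/n = 0.458333

Trapezoidal rule: (h/2)[f(x₀) + 2f(x₁) + 2f(x₂) + ... + f(xₙ)]

x_0 = 1.7500, f(x_0) = 0.983986, coefficient = 1
x_1 = 2.2083, f(x_1) = 0.803564, coefficient = 2
x_2 = 2.6667, f(x_2) = 0.457273, coefficient = 2
x_3 = 3.1250, f(x_3) = 0.016592, coefficient = 2
x_4 = 3.5833, f(x_4) = -0.427514, coefficient = 2
x_5 = 4.0417, f(x_5) = -0.783373, coefficient = 2
x_6 = 4.5000, f(x_6) = -0.977530, coefficient = 1

I ≈ (0.458333/2) × 0.139540 = 0.031978
Exact value: 0.032550
Error: 0.000572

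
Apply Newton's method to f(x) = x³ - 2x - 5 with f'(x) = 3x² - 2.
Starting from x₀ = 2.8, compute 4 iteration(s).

f(x) = x³ - 2x - 5
f'(x) = 3x² - 2
x₀ = 2.8

Newton-Raphson formula: x_{n+1} = x_n - f(x_n)/f'(x_n)

Iteration 1:
  f(2.800000) = 11.352000
  f'(2.800000) = 21.520000
  x_1 = 2.800000 - 11.352000/21.520000 = 2.272491
Iteration 2:
  f(2.272491) = 2.190647
  f'(2.272491) = 13.492642
  x_2 = 2.272491 - 2.190647/13.492642 = 2.110132
Iteration 3:
  f(2.110132) = 0.175431
  f'(2.110132) = 11.357972
  x_3 = 2.110132 - 0.175431/11.357972 = 2.094686
Iteration 4:
  f(2.094686) = 0.001507
  f'(2.094686) = 11.163134
  x_4 = 2.094686 - 0.001507/11.163134 = 2.094551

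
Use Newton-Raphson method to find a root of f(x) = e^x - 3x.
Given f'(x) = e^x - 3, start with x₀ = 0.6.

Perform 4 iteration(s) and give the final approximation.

f(x) = e^x - 3x
f'(x) = e^x - 3
x₀ = 0.6

Newton-Raphson formula: x_{n+1} = x_n - f(x_n)/f'(x_n)

Iteration 1:
  f(0.600000) = 0.022119
  f'(0.600000) = -1.177881
  x_1 = 0.600000 - 0.022119/(-1.177881) = 0.618778
Iteration 2:
  f(0.618778) = 0.000323
  f'(0.618778) = -1.143341
  x_2 = 0.618778 - 0.000323/(-1.143341) = 0.619061
Iteration 3:
  f(0.619061) = 0.000000
  f'(0.619061) = -1.142816
  x_3 = 0.619061 - 0.000000/(-1.142816) = 0.619061
Iteration 4:
  f(0.619061) = 0.000000
  f'(0.619061) = -1.142816
  x_4 = 0.619061 - 0.000000/(-1.142816) = 0.619061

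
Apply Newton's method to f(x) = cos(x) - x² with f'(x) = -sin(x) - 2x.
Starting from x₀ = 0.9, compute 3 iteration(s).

f(x) = cos(x) - x²
f'(x) = -sin(x) - 2x
x₀ = 0.9

Newton-Raphson formula: x_{n+1} = x_n - f(x_n)/f'(x_n)

Iteration 1:
  f(0.900000) = -0.188390
  f'(0.900000) = -2.583327
  x_1 = 0.900000 - (-0.188390)/(-2.583327) = 0.827075
Iteration 2:
  f(0.827075) = -0.007021
  f'(0.827075) = -2.390103
  x_2 = 0.827075 - (-0.007021)/(-2.390103) = 0.824137
Iteration 3:
  f(0.824137) = -0.000012
  f'(0.824137) = -2.382236
  x_3 = 0.824137 - (-0.000012)/(-2.382236) = 0.824132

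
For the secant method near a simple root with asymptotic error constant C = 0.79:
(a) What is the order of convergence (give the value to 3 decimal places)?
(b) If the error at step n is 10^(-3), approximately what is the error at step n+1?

(a) Secant method has superlinear convergence with order φ = (1+√5)/2 ≈ 1.618.
    This means |e_{n+1}| ≈ C|e_n|^1.618.

(b) With |e_n| = 10^(-3) and C = 0.79:
    |e_{n+1}| ≈ 0.79 × (10^(-3))^1.618 = 0.79 × 10^(-4.85)

(a) ≈ 1.618 (golden ratio); (b) |e_{n+1}| ≈ 1.105e-05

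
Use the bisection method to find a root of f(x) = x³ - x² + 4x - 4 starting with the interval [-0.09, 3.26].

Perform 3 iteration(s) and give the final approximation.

f(x) = x³ - x² + 4x - 4
Initial interval: [-0.09, 3.26]

Iteration 1:
  c_1 = (-0.090000 + 3.260000)/2 = 1.585000
  f(c_1) = f(1.585000) = 3.809652
  f(a) × f(c) < 0, new interval: [-0.090000, 1.585000]
Iteration 2:
  c_2 = (-0.090000 + 1.585000)/2 = 0.747500
  f(c_2) = f(0.747500) = -1.151086
  f(a) × f(c) ≥ 0, new interval: [0.747500, 1.585000]
Iteration 3:
  c_3 = (0.747500 + 1.585000)/2 = 1.166250
  f(c_3) = f(1.166250) = 0.891123
  f(a) × f(c) < 0, new interval: [0.747500, 1.166250]

After 3 iteration(s), the approximation is c_3 = 1.166250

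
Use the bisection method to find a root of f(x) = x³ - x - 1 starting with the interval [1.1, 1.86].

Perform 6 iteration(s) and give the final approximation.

f(x) = x³ - x - 1
Initial interval: [1.1, 1.86]

Iteration 1:
  c_1 = (1.100000 + 1.860000)/2 = 1.480000
  f(c_1) = f(1.480000) = 0.761792
  f(a) × f(c) < 0, new interval: [1.100000, 1.480000]
Iteration 2:
  c_2 = (1.100000 + 1.480000)/2 = 1.290000
  f(c_2) = f(1.290000) = -0.143311
  f(a) × f(c) ≥ 0, new interval: [1.290000, 1.480000]
Iteration 3:
  c_3 = (1.290000 + 1.480000)/2 = 1.385000
  f(c_3) = f(1.385000) = 0.271742
  f(a) × f(c) < 0, new interval: [1.290000, 1.385000]
Iteration 4:
  c_4 = (1.290000 + 1.385000)/2 = 1.337500
  f(c_4) = f(1.337500) = 0.055162
  f(a) × f(c) < 0, new interval: [1.290000, 1.337500]
Iteration 5:
  c_5 = (1.290000 + 1.337500)/2 = 1.313750
  f(c_5) = f(1.313750) = -0.046298
  f(a) × f(c) ≥ 0, new interval: [1.313750, 1.337500]
Iteration 6:
  c_6 = (1.313750 + 1.337500)/2 = 1.325625
  f(c_6) = f(1.325625) = 0.003871
  f(a) × f(c) < 0, new interval: [1.313750, 1.325625]

After 6 iteration(s), the approximation is c_6 = 1.325625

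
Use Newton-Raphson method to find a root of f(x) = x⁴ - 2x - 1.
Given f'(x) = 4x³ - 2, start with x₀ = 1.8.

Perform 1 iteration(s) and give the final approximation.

f(x) = x⁴ - 2x - 1
f'(x) = 4x³ - 2
x₀ = 1.8

Newton-Raphson formula: x_{n+1} = x_n - f(x_n)/f'(x_n)

Iteration 1:
  f(1.800000) = 5.897600
  f'(1.800000) = 21.328000
  x_1 = 1.800000 - 5.897600/21.328000 = 1.523481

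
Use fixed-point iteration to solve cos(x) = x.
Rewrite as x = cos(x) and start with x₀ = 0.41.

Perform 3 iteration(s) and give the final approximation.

Equation: cos(x) = x
Fixed-point form: x = cos(x)
x₀ = 0.41

x_1 = g(0.410000) = 0.917121
x_2 = g(0.917121) = 0.608108
x_3 = g(0.608108) = 0.820730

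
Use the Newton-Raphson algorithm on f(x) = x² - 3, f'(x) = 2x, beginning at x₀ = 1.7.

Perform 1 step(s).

f(x) = x² - 3
f'(x) = 2x
x₀ = 1.7

Newton-Raphson formula: x_{n+1} = x_n - f(x_n)/f'(x_n)

Iteration 1:
  f(1.700000) = -0.110000
  f'(1.700000) = 3.400000
  x_1 = 1.700000 - (-0.110000)/3.400000 = 1.732353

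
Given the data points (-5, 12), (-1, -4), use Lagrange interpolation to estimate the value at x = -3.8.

Lagrange interpolation formula:
P(x) = Σ yᵢ × Lᵢ(x)
where Lᵢ(x) = Π_{j≠i} (x - xⱼ)/(xᵢ - xⱼ)

L_0(-3.8) = (-3.8 - (-1))/(-5 - (-1)) = 0.700000
L_1(-3.8) = (-3.8 - (-5))/(-1 - (-5)) = 0.300000

P(-3.8) = 12×L_0(-3.8) + (-4)×L_1(-3.8)
P(-3.8) = 7.200000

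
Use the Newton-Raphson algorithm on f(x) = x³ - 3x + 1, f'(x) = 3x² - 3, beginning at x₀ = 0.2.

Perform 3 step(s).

f(x) = x³ - 3x + 1
f'(x) = 3x² - 3
x₀ = 0.2

Newton-Raphson formula: x_{n+1} = x_n - f(x_n)/f'(x_n)

Iteration 1:
  f(0.200000) = 0.408000
  f'(0.200000) = -2.880000
  x_1 = 0.200000 - 0.408000/(-2.880000) = 0.341667
Iteration 2:
  f(0.341667) = 0.014885
  f'(0.341667) = -2.649792
  x_2 = 0.341667 - 0.014885/(-2.649792) = 0.347284
Iteration 3:
  f(0.347284) = 0.000033
  f'(0.347284) = -2.638181
  x_3 = 0.347284 - 0.000033/(-2.638181) = 0.347296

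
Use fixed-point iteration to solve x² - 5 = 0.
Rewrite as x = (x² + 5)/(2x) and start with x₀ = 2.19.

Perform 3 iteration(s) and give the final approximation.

Equation: x² - 5 = 0
Fixed-point form: x = (x² + 5)/(2x)
x₀ = 2.19

x_1 = g(2.190000) = 2.236553
x_2 = g(2.236553) = 2.236068
x_3 = g(2.236068) = 2.236068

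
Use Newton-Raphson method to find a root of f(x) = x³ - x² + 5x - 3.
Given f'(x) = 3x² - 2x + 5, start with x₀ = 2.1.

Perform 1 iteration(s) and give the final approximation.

f(x) = x³ - x² + 5x - 3
f'(x) = 3x² - 2x + 5
x₀ = 2.1

Newton-Raphson formula: x_{n+1} = x_n - f(x_n)/f'(x_n)

Iteration 1:
  f(2.100000) = 12.351000
  f'(2.100000) = 14.030000
  x_1 = 2.100000 - 12.351000/14.030000 = 1.219672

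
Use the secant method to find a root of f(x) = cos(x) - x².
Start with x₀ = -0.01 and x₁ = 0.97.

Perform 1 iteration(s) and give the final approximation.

f(x) = cos(x) - x²
x₀ = -0.01, x₁ = 0.97

Secant formula: x_{n+1} = x_n - f(x_n)(x_n - x_{n-1})/(f(x_n) - f(x_{n-1}))

Iteration 1:
  f(-0.010000) = 0.999850
  f(0.970000) = -0.375600
  x_2 = 0.970000 - (-0.375600)×(0.970000 - (-0.010000))/(-0.375600 - 0.999850)
       = 0.702387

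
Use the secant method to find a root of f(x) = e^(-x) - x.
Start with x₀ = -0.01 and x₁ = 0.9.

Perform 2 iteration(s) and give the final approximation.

f(x) = e^(-x) - x
x₀ = -0.01, x₁ = 0.9

Secant formula: x_{n+1} = x_n - f(x_n)(x_n - x_{n-1})/(f(x_n) - f(x_{n-1}))

Iteration 1:
  f(-0.010000) = 1.020050
  f(0.900000) = -0.493430
  x_2 = 0.900000 - (-0.493430)×(0.900000 - (-0.010000))/(-0.493430 - 1.020050)
       = 0.603319
Iteration 2:
  f(0.900000) = -0.493430
  f(0.603319) = -0.056325
  x_3 = 0.603319 - (-0.056325)×(0.603319 - 0.900000)/(-0.056325 - (-0.493430))
       = 0.565088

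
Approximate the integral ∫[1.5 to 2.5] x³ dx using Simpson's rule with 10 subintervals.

f(x) = x³
a = 1.5, b = 2.5, n = 10
h = (b - a)/n = 0.100000

Simpson's rule: (h/3)[f(x₀) + 4f(x₁) + 2f(x₂) + ... + f(xₙ)]

x_0 = 1.5000, f(x_0) = 3.375000, coefficient = 1
x_1 = 1.6000, f(x_1) = 4.096000, coefficient = 4
x_2 = 1.7000, f(x_2) = 4.913000, coefficient = 2
x_3 = 1.8000, f(x_3) = 5.832000, coefficient = 4
x_4 = 1.9000, f(x_4) = 6.859000, coefficient = 2
x_5 = 2.0000, f(x_5) = 8.000000, coefficient = 4
x_6 = 2.1000, f(x_6) = 9.261000, coefficient = 2
x_7 = 2.2000, f(x_7) = 10.648000, coefficient = 4
x_8 = 2.3000, f(x_8) = 12.167000, coefficient = 2
x_9 = 2.4000, f(x_9) = 13.824000, coefficient = 4
x_10 = 2.5000, f(x_10) = 15.625000, coefficient = 1

I ≈ (0.100000/3) × 255.000000 = 8.500000
Exact value: 8.500000
Error: 0.000000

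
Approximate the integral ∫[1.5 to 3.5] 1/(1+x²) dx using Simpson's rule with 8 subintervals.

f(x) = 1/(1+x²)
a = 1.5, b = 3.5, n = 8
h = (b - a)/n = 0.250000

Simpson's rule: (h/3)[f(x₀) + 4f(x₁) + 2f(x₂) + ... + f(xₙ)]

x_0 = 1.5000, f(x_0) = 0.307692, coefficient = 1
x_1 = 1.7500, f(x_1) = 0.246154, coefficient = 4
x_2 = 2.0000, f(x_2) = 0.200000, coefficient = 2
x_3 = 2.2500, f(x_3) = 0.164948, coefficient = 4
x_4 = 2.5000, f(x_4) = 0.137931, coefficient = 2
x_5 = 2.7500, f(x_5) = 0.116788, coefficient = 4
x_6 = 3.0000, f(x_6) = 0.100000, coefficient = 2
x_7 = 3.2500, f(x_7) = 0.086486, coefficient = 4
x_8 = 3.5000, f(x_8) = 0.075472, coefficient = 1

I ≈ (0.250000/3) × 3.716535 = 0.309711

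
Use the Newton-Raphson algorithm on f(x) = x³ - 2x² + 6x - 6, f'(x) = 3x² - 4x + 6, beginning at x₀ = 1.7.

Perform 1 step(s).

f(x) = x³ - 2x² + 6x - 6
f'(x) = 3x² - 4x + 6
x₀ = 1.7

Newton-Raphson formula: x_{n+1} = x_n - f(x_n)/f'(x_n)

Iteration 1:
  f(1.700000) = 3.333000
  f'(1.700000) = 7.870000
  x_1 = 1.700000 - 3.333000/7.870000 = 1.276493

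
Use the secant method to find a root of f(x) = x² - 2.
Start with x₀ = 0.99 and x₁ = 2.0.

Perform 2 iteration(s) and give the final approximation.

f(x) = x² - 2
x₀ = 0.99, x₁ = 2.0

Secant formula: x_{n+1} = x_n - f(x_n)(x_n - x_{n-1})/(f(x_n) - f(x_{n-1}))

Iteration 1:
  f(0.990000) = -1.019900
  f(2.000000) = 2.000000
  x_2 = 2.000000 - 2.000000×(2.000000 - 0.990000)/(2.000000 - (-1.019900))
       = 1.331104
Iteration 2:
  f(2.000000) = 2.000000
  f(1.331104) = -0.228163
  x_3 = 1.331104 - (-0.228163)×(1.331104 - 2.000000)/(-0.228163 - 2.000000)
       = 1.399598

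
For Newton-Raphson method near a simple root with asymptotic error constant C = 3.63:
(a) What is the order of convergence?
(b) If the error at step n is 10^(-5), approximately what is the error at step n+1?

(a) Newton-Raphson has quadratic (order 2) convergence near simple roots.
    This means |e_{n+1}| ≈ C|e_n|².

(b) With |e_n| = 10^(-5) and C = 3.63:
    |e_{n+1}| ≈ 3.63 × (10^(-5))² = 3.63 × 10^(-10)

(a) 2 (quadratic); (b) |e_{n+1}| ≈ 3.630e-10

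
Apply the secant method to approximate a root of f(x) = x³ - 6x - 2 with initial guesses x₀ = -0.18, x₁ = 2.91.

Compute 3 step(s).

f(x) = x³ - 6x - 2
x₀ = -0.18, x₁ = 2.91

Secant formula: x_{n+1} = x_n - f(x_n)(x_n - x_{n-1})/(f(x_n) - f(x_{n-1}))

Iteration 1:
  f(-0.180000) = -0.925832
  f(2.910000) = 5.182171
  x_2 = 2.910000 - 5.182171×(2.910000 - (-0.180000))/(5.182171 - (-0.925832))
       = 0.288373
Iteration 2:
  f(2.910000) = 5.182171
  f(0.288373) = -3.706255
  x_3 = 0.288373 - (-3.706255)×(0.288373 - 2.910000)/(-3.706255 - 5.182171)
       = 1.381527
Iteration 3:
  f(0.288373) = -3.706255
  f(1.381527) = -7.652356
  x_4 = 1.381527 - (-7.652356)×(1.381527 - 0.288373)/(-7.652356 - (-3.706255))
       = -0.738339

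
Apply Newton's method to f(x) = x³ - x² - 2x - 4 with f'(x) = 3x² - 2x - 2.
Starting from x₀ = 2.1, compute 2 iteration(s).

f(x) = x³ - x² - 2x - 4
f'(x) = 3x² - 2x - 2
x₀ = 2.1

Newton-Raphson formula: x_{n+1} = x_n - f(x_n)/f'(x_n)

Iteration 1:
  f(2.100000) = -3.349000
  f'(2.100000) = 7.030000
  x_1 = 2.100000 - (-3.349000)/7.030000 = 2.576387
Iteration 2:
  f(2.576387) = 1.310919
  f'(2.576387) = 12.760535
  x_2 = 2.576387 - 1.310919/12.760535 = 2.473655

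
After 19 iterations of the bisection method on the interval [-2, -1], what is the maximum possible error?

Bisection error bound: |error| ≤ (b-a)/2^n
|error| ≤ (-1 - (-2))/2^19 = 1/2^19
|error| ≤ 0.0000019073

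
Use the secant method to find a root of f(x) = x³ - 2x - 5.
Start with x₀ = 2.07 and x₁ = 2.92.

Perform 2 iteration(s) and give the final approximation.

f(x) = x³ - 2x - 5
x₀ = 2.07, x₁ = 2.92

Secant formula: x_{n+1} = x_n - f(x_n)(x_n - x_{n-1})/(f(x_n) - f(x_{n-1}))

Iteration 1:
  f(2.070000) = -0.270257
  f(2.920000) = 14.057088
  x_2 = 2.920000 - 14.057088×(2.920000 - 2.070000)/(14.057088 - (-0.270257))
       = 2.086034
Iteration 2:
  f(2.920000) = 14.057088
  f(2.086034) = -0.094617
  x_3 = 2.086034 - (-0.094617)×(2.086034 - 2.920000)/(-0.094617 - 14.057088)
       = 2.091609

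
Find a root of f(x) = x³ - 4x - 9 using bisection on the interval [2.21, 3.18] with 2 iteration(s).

f(x) = x³ - 4x - 9
Initial interval: [2.21, 3.18]

Iteration 1:
  c_1 = (2.210000 + 3.180000)/2 = 2.695000
  f(c_1) = f(2.695000) = -0.206148
  f(a) × f(c) ≥ 0, new interval: [2.695000, 3.180000]
Iteration 2:
  c_2 = (2.695000 + 3.180000)/2 = 2.937500
  f(c_2) = f(2.937500) = 4.597412
  f(a) × f(c) < 0, new interval: [2.695000, 2.937500]

After 2 iteration(s), the approximation is c_2 = 2.937500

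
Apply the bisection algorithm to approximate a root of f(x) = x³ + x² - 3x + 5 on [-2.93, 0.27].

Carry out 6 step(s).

f(x) = x³ + x² - 3x + 5
Initial interval: [-2.93, 0.27]

Iteration 1:
  c_1 = (-2.930000 + 0.270000)/2 = -1.330000
  f(c_1) = f(-1.330000) = 8.406263
  f(a) × f(c) < 0, new interval: [-2.930000, -1.330000]
Iteration 2:
  c_2 = (-2.930000 + (-1.330000))/2 = -2.130000
  f(c_2) = f(-2.130000) = 6.263303
  f(a) × f(c) < 0, new interval: [-2.930000, -2.130000]
Iteration 3:
  c_3 = (-2.930000 + (-2.130000))/2 = -2.530000
  f(c_3) = f(-2.530000) = 2.796623
  f(a) × f(c) < 0, new interval: [-2.930000, -2.530000]
Iteration 4:
  c_4 = (-2.930000 + (-2.530000))/2 = -2.730000
  f(c_4) = f(-2.730000) = 0.296483
  f(a) × f(c) < 0, new interval: [-2.930000, -2.730000]
Iteration 5:
  c_5 = (-2.930000 + (-2.730000))/2 = -2.830000
  f(c_5) = f(-2.830000) = -1.166287
  f(a) × f(c) ≥ 0, new interval: [-2.830000, -2.730000]
Iteration 6:
  c_6 = (-2.830000 + (-2.730000))/2 = -2.780000
  f(c_6) = f(-2.780000) = -0.416552
  f(a) × f(c) ≥ 0, new interval: [-2.780000, -2.730000]

After 6 iteration(s), the approximation is c_6 = -2.780000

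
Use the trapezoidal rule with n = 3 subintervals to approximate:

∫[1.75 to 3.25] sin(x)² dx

f(x) = sin(x)²
a = 1.75, b = 3.25, n = 3
h = (b - a)/n = 0.500000

Trapezoidal rule: (h/2)[f(x₀) + 2f(x₁) + 2f(x₂) + ... + f(xₙ)]

x_0 = 1.7500, f(x_0) = 0.968228, coefficient = 1
x_1 = 2.2500, f(x_1) = 0.605398, coefficient = 2
x_2 = 2.7500, f(x_2) = 0.145665, coefficient = 2
x_3 = 3.2500, f(x_3) = 0.011706, coefficient = 1

I ≈ (0.500000/2) × 2.482061 = 0.620515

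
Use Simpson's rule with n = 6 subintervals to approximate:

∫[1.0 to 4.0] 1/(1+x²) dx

f(x) = 1/(1+x²)
a = 1.0, b = 4.0, n = 6
h = (b - a)/n = 0.500000

Simpson's rule: (h/3)[f(x₀) + 4f(x₁) + 2f(x₂) + ... + f(xₙ)]

x_0 = 1.0000, f(x_0) = 0.500000, coefficient = 1
x_1 = 1.5000, f(x_1) = 0.307692, coefficient = 4
x_2 = 2.0000, f(x_2) = 0.200000, coefficient = 2
x_3 = 2.5000, f(x_3) = 0.137931, coefficient = 4
x_4 = 3.0000, f(x_4) = 0.100000, coefficient = 2
x_5 = 3.5000, f(x_5) = 0.075472, coefficient = 4
x_6 = 4.0000, f(x_6) = 0.058824, coefficient = 1

I ≈ (0.500000/3) × 3.243204 = 0.540534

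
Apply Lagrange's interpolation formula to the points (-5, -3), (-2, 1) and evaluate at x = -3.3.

Lagrange interpolation formula:
P(x) = Σ yᵢ × Lᵢ(x)
where Lᵢ(x) = Π_{j≠i} (x - xⱼ)/(xᵢ - xⱼ)

L_0(-3.3) = (-3.3 - (-2))/(-5 - (-2)) = 0.433333
L_1(-3.3) = (-3.3 - (-5))/(-2 - (-5)) = 0.566667

P(-3.3) = (-3)×L_0(-3.3) + 1×L_1(-3.3)
P(-3.3) = -0.733333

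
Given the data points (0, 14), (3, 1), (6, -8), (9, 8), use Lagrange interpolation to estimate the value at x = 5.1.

Lagrange interpolation formula:
P(x) = Σ yᵢ × Lᵢ(x)
where Lᵢ(x) = Π_{j≠i} (x - xⱼ)/(xᵢ - xⱼ)

L_0(5.1) = (5.1 - 3)/(0 - 3) × (5.1 - 6)/(0 - 6) × (5.1 - 9)/(0 - 9) = -0.045500
L_1(5.1) = (5.1 - 0)/(3 - 0) × (5.1 - 6)/(3 - 6) × (5.1 - 9)/(3 - 9) = 0.331500
L_2(5.1) = (5.1 - 0)/(6 - 0) × (5.1 - 3)/(6 - 3) × (5.1 - 9)/(6 - 9) = 0.773500
L_3(5.1) = (5.1 - 0)/(9 - 0) × (5.1 - 3)/(9 - 3) × (5.1 - 6)/(9 - 6) = -0.059500

P(5.1) = 14×L_0(5.1) + 1×L_1(5.1) + (-8)×L_2(5.1) + 8×L_3(5.1)
P(5.1) = -6.969500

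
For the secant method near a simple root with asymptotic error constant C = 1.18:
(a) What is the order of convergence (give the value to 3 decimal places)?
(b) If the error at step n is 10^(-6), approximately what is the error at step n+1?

(a) Secant method has superlinear convergence with order φ = (1+√5)/2 ≈ 1.618.
    This means |e_{n+1}| ≈ C|e_n|^1.618.

(b) With |e_n| = 10^(-6) and C = 1.18:
    |e_{n+1}| ≈ 1.18 × (10^(-6))^1.618 = 1.18 × 10^(-9.71)

(a) ≈ 1.618 (golden ratio); (b) |e_{n+1}| ≈ 2.310e-10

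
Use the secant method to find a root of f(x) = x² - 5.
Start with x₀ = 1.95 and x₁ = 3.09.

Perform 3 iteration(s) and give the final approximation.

f(x) = x² - 5
x₀ = 1.95, x₁ = 3.09

Secant formula: x_{n+1} = x_n - f(x_n)(x_n - x_{n-1})/(f(x_n) - f(x_{n-1}))

Iteration 1:
  f(1.950000) = -1.197500
  f(3.090000) = 4.548100
  x_2 = 3.090000 - 4.548100×(3.090000 - 1.950000)/(4.548100 - (-1.197500))
       = 2.187599
Iteration 2:
  f(3.090000) = 4.548100
  f(2.187599) = -0.214410
  x_3 = 2.187599 - (-0.214410)×(2.187599 - 3.090000)/(-0.214410 - 4.548100)
       = 2.228226
Iteration 3:
  f(2.187599) = -0.214410
  f(2.228226) = -0.035011
  x_4 = 2.228226 - (-0.035011)×(2.228226 - 2.187599)/(-0.035011 - (-0.214410))
       = 2.236154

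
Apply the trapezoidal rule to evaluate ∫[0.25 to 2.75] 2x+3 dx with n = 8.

f(x) = 2x+3
a = 0.25, b = 2.75, n = 8
h = (b - a)/n = 0.312500

Trapezoidal rule: (h/2)[f(x₀) + 2f(x₁) + 2f(x₂) + ... + f(xₙ)]

x_0 = 0.2500, f(x_0) = 3.500000, coefficient = 1
x_1 = 0.5625, f(x_1) = 4.125000, coefficient = 2
x_2 = 0.8750, f(x_2) = 4.750000, coefficient = 2
x_3 = 1.1875, f(x_3) = 5.375000, coefficient = 2
x_4 = 1.5000, f(x_4) = 6.000000, coefficient = 2
x_5 = 1.8125, f(x_5) = 6.625000, coefficient = 2
x_6 = 2.1250, f(x_6) = 7.250000, coefficient = 2
x_7 = 2.4375, f(x_7) = 7.875000, coefficient = 2
x_8 = 2.7500, f(x_8) = 8.500000, coefficient = 1

I ≈ (0.312500/2) × 96.000000 = 15.000000
Exact value: 15.000000
Error: 0.000000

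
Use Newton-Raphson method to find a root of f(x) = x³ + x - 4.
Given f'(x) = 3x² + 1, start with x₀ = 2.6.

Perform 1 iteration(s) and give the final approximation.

f(x) = x³ + x - 4
f'(x) = 3x² + 1
x₀ = 2.6

Newton-Raphson formula: x_{n+1} = x_n - f(x_n)/f'(x_n)

Iteration 1:
  f(2.600000) = 16.176000
  f'(2.600000) = 21.280000
  x_1 = 2.600000 - 16.176000/21.280000 = 1.839850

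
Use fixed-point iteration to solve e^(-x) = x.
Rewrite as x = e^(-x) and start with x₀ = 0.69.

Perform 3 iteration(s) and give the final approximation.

Equation: e^(-x) = x
Fixed-point form: x = e^(-x)
x₀ = 0.69

x_1 = g(0.690000) = 0.501576
x_2 = g(0.501576) = 0.605575
x_3 = g(0.605575) = 0.545760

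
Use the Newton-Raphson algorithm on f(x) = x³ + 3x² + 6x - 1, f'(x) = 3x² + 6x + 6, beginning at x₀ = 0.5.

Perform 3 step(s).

f(x) = x³ + 3x² + 6x - 1
f'(x) = 3x² + 6x + 6
x₀ = 0.5

Newton-Raphson formula: x_{n+1} = x_n - f(x_n)/f'(x_n)

Iteration 1:
  f(0.500000) = 2.875000
  f'(0.500000) = 9.750000
  x_1 = 0.500000 - 2.875000/9.750000 = 0.205128
Iteration 2:
  f(0.205128) = 0.365633
  f'(0.205128) = 7.357002
  x_2 = 0.205128 - 0.365633/7.357002 = 0.155430
Iteration 3:
  f(0.155430) = 0.008807
  f'(0.155430) = 7.005052
  x_3 = 0.155430 - 0.008807/7.005052 = 0.154172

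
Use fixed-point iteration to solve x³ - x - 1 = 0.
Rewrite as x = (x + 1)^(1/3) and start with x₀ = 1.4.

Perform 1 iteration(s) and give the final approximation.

Equation: x³ - x - 1 = 0
Fixed-point form: x = (x + 1)^(1/3)
x₀ = 1.4

x_1 = g(1.400000) = 1.338866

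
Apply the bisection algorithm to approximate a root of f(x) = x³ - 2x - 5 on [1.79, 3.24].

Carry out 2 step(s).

f(x) = x³ - 2x - 5
Initial interval: [1.79, 3.24]

Iteration 1:
  c_1 = (1.790000 + 3.240000)/2 = 2.515000
  f(c_1) = f(2.515000) = 5.877941
  f(a) × f(c) < 0, new interval: [1.790000, 2.515000]
Iteration 2:
  c_2 = (1.790000 + 2.515000)/2 = 2.152500
  f(c_2) = f(2.152500) = 0.668084
  f(a) × f(c) < 0, new interval: [1.790000, 2.152500]

After 2 iteration(s), the approximation is c_2 = 2.152500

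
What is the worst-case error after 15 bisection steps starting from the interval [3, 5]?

Bisection error bound: |error| ≤ (b-a)/2^n
|error| ≤ (5 - 3)/2^15 = 2/2^15
|error| ≤ 0.0000610352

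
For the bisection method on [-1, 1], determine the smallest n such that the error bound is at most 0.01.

We need (b-a)/2^n ≤ 0.01
(1 - (-1))/2^n ≤ 0.01
2/2^n ≤ 0.01
2^n ≥ 200
n ≥ log₂(200) = 7.64
n ≥ 8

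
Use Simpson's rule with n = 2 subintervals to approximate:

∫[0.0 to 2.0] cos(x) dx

f(x) = cos(x)
a = 0.0, b = 2.0, n = 2
h = (b - a)/n = 1.000000

Simpson's rule: (h/3)[f(x₀) + 4f(x₁) + 2f(x₂) + ... + f(xₙ)]

x_0 = 0.0000, f(x_0) = 1.000000, coefficient = 1
x_1 = 1.0000, f(x_1) = 0.540302, coefficient = 4
x_2 = 2.0000, f(x_2) = -0.416147, coefficient = 1

I ≈ (1.000000/3) × 2.745062 = 0.915021
Exact value: 0.909297
Error: 0.005723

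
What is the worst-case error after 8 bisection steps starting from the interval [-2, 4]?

Bisection error bound: |error| ≤ (b-a)/2^n
|error| ≤ (4 - (-2))/2^8 = 6/2^8
|error| ≤ 0.0234375000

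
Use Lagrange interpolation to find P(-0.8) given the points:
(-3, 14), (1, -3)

Lagrange interpolation formula:
P(x) = Σ yᵢ × Lᵢ(x)
where Lᵢ(x) = Π_{j≠i} (x - xⱼ)/(xᵢ - xⱼ)

L_0(-0.8) = (-0.8 - 1)/(-3 - 1) = 0.450000
L_1(-0.8) = (-0.8 - (-3))/(1 - (-3)) = 0.550000

P(-0.8) = 14×L_0(-0.8) + (-3)×L_1(-0.8)
P(-0.8) = 4.650000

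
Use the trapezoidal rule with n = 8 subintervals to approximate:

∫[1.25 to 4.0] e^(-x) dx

f(x) = e^(-x)
a = 1.25, b = 4.0, n = 8
h = (b - a)/n = 0.343750

Trapezoidal rule: (h/2)[f(x₀) + 2f(x₁) + 2f(x₂) + ... + f(xₙ)]

x_0 = 1.2500, f(x_0) = 0.286505, coefficient = 1
x_1 = 1.5938, f(x_1) = 0.203162, coefficient = 2
x_2 = 1.9375, f(x_2) = 0.144064, coefficient = 2
x_3 = 2.2812, f(x_3) = 0.102156, coefficient = 2
x_4 = 2.6250, f(x_4) = 0.072440, coefficient = 2
x_5 = 2.9688, f(x_5) = 0.051367, coefficient = 2
x_6 = 3.3125, f(x_6) = 0.036425, coefficient = 2
x_7 = 3.6562, f(x_7) = 0.025829, coefficient = 2
x_8 = 4.0000, f(x_8) = 0.018316, coefficient = 1

I ≈ (0.343750/2) × 1.575708 = 0.270825
Exact value: 0.268189
Error: 0.002636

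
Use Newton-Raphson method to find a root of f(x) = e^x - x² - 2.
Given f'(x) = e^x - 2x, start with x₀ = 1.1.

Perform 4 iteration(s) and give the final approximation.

f(x) = e^x - x² - 2
f'(x) = e^x - 2x
x₀ = 1.1

Newton-Raphson formula: x_{n+1} = x_n - f(x_n)/f'(x_n)

Iteration 1:
  f(1.100000) = -0.205834
  f'(1.100000) = 0.804166
  x_1 = 1.100000 - (-0.205834)/0.804166 = 1.355960
Iteration 2:
  f(1.355960) = 0.041856
  f'(1.355960) = 1.168564
  x_2 = 1.355960 - 0.041856/1.168564 = 1.320141
Iteration 3:
  f(1.320141) = 0.001177
  f'(1.320141) = 1.103667
  x_3 = 1.320141 - 0.001177/1.103667 = 1.319075
Iteration 4:
  f(1.319075) = 0.000001
  f'(1.319075) = 1.101810
  x_4 = 1.319075 - 0.000001/1.101810 = 1.319074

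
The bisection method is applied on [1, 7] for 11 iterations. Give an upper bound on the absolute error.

Bisection error bound: |error| ≤ (b-a)/2^n
|error| ≤ (7 - 1)/2^11 = 6/2^11
|error| ≤ 0.0029296875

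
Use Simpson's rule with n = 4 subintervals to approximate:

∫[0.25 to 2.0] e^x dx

f(x) = e^x
a = 0.25, b = 2.0, n = 4
h = (b - a)/n = 0.437500

Simpson's rule: (h/3)[f(x₀) + 4f(x₁) + 2f(x₂) + ... + f(xₙ)]

x_0 = 0.2500, f(x_0) = 1.284025, coefficient = 1
x_1 = 0.6875, f(x_1) = 1.988737, coefficient = 4
x_2 = 1.1250, f(x_2) = 3.080217, coefficient = 2
x_3 = 1.5625, f(x_3) = 4.770733, coefficient = 4
x_4 = 2.0000, f(x_4) = 7.389056, coefficient = 1

I ≈ (0.437500/3) × 41.871398 = 6.106246
Exact value: 6.105031
Error: 0.001215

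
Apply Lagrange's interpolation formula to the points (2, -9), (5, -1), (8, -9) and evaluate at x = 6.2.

Lagrange interpolation formula:
P(x) = Σ yᵢ × Lᵢ(x)
where Lᵢ(x) = Π_{j≠i} (x - xⱼ)/(xᵢ - xⱼ)

L_0(6.2) = (6.2 - 5)/(2 - 5) × (6.2 - 8)/(2 - 8) = -0.120000
L_1(6.2) = (6.2 - 2)/(5 - 2) × (6.2 - 8)/(5 - 8) = 0.840000
L_2(6.2) = (6.2 - 2)/(8 - 2) × (6.2 - 5)/(8 - 5) = 0.280000

P(6.2) = (-9)×L_0(6.2) + (-1)×L_1(6.2) + (-9)×L_2(6.2)
P(6.2) = -2.280000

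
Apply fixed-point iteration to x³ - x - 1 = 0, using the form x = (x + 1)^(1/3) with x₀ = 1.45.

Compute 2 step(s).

Equation: x³ - x - 1 = 0
Fixed-point form: x = (x + 1)^(1/3)
x₀ = 1.45

x_1 = g(1.450000) = 1.348100
x_2 = g(1.348100) = 1.329144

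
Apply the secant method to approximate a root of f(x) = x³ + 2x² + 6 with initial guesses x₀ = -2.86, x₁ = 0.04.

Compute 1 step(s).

f(x) = x³ + 2x² + 6
x₀ = -2.86, x₁ = 0.04

Secant formula: x_{n+1} = x_n - f(x_n)(x_n - x_{n-1})/(f(x_n) - f(x_{n-1}))

Iteration 1:
  f(-2.860000) = -1.034456
  f(0.040000) = 6.003264
  x_2 = 0.040000 - 6.003264×(0.040000 - (-2.860000))/(6.003264 - (-1.034456))
       = -2.433737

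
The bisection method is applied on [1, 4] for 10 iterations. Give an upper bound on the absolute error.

Bisection error bound: |error| ≤ (b-a)/2^n
|error| ≤ (4 - 1)/2^10 = 3/2^10
|error| ≤ 0.0029296875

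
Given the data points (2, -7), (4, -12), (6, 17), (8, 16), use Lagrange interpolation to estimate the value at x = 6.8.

Lagrange interpolation formula:
P(x) = Σ yᵢ × Lᵢ(x)
where Lᵢ(x) = Π_{j≠i} (x - xⱼ)/(xᵢ - xⱼ)

L_0(6.8) = (6.8 - 4)/(2 - 4) × (6.8 - 6)/(2 - 6) × (6.8 - 8)/(2 - 8) = 0.056000
L_1(6.8) = (6.8 - 2)/(4 - 2) × (6.8 - 6)/(4 - 6) × (6.8 - 8)/(4 - 8) = -0.288000
L_2(6.8) = (6.8 - 2)/(6 - 2) × (6.8 - 4)/(6 - 4) × (6.8 - 8)/(6 - 8) = 1.008000
L_3(6.8) = (6.8 - 2)/(8 - 2) × (6.8 - 4)/(8 - 4) × (6.8 - 6)/(8 - 6) = 0.224000

P(6.8) = (-7)×L_0(6.8) + (-12)×L_1(6.8) + 17×L_2(6.8) + 16×L_3(6.8)
P(6.8) = 23.784000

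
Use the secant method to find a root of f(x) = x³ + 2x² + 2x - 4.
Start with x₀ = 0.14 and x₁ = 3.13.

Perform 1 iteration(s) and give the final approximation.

f(x) = x³ + 2x² + 2x - 4
x₀ = 0.14, x₁ = 3.13

Secant formula: x_{n+1} = x_n - f(x_n)(x_n - x_{n-1})/(f(x_n) - f(x_{n-1}))

Iteration 1:
  f(0.140000) = -3.678056
  f(3.130000) = 52.518097
  x_2 = 3.130000 - 52.518097×(3.130000 - 0.140000)/(52.518097 - (-3.678056))
       = 0.335696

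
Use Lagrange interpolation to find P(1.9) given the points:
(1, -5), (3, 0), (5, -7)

Lagrange interpolation formula:
P(x) = Σ yᵢ × Lᵢ(x)
where Lᵢ(x) = Π_{j≠i} (x - xⱼ)/(xᵢ - xⱼ)

L_0(1.9) = (1.9 - 3)/(1 - 3) × (1.9 - 5)/(1 - 5) = 0.426250
L_1(1.9) = (1.9 - 1)/(3 - 1) × (1.9 - 5)/(3 - 5) = 0.697500
L_2(1.9) = (1.9 - 1)/(5 - 1) × (1.9 - 3)/(5 - 3) = -0.123750

P(1.9) = (-5)×L_0(1.9) + 0×L_1(1.9) + (-7)×L_2(1.9)
P(1.9) = -1.265000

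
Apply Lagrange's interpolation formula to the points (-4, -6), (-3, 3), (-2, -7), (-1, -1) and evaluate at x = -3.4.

Lagrange interpolation formula:
P(x) = Σ yᵢ × Lᵢ(x)
where Lᵢ(x) = Π_{j≠i} (x - xⱼ)/(xᵢ - xⱼ)

L_0(-3.4) = (-3.4 - (-3))/(-4 - (-3)) × (-3.4 - (-2))/(-4 - (-2)) × (-3.4 - (-1))/(-4 - (-1)) = 0.224000
L_1(-3.4) = (-3.4 - (-4))/(-3 - (-4)) × (-3.4 - (-2))/(-3 - (-2)) × (-3.4 - (-1))/(-3 - (-1)) = 1.008000
L_2(-3.4) = (-3.4 - (-4))/(-2 - (-4)) × (-3.4 - (-3))/(-2 - (-3)) × (-3.4 - (-1))/(-2 - (-1)) = -0.288000
L_3(-3.4) = (-3.4 - (-4))/(-1 - (-4)) × (-3.4 - (-3))/(-1 - (-3)) × (-3.4 - (-2))/(-1 - (-2)) = 0.056000

P(-3.4) = (-6)×L_0(-3.4) + 3×L_1(-3.4) + (-7)×L_2(-3.4) + (-1)×L_3(-3.4)
P(-3.4) = 3.640000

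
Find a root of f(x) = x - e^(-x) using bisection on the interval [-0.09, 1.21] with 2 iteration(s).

f(x) = x - e^(-x)
Initial interval: [-0.09, 1.21]

Iteration 1:
  c_1 = (-0.090000 + 1.210000)/2 = 0.560000
  f(c_1) = f(0.560000) = -0.011209
  f(a) × f(c) ≥ 0, new interval: [0.560000, 1.210000]
Iteration 2:
  c_2 = (0.560000 + 1.210000)/2 = 0.885000
  f(c_2) = f(0.885000) = 0.472286
  f(a) × f(c) < 0, new interval: [0.560000, 0.885000]

After 2 iteration(s), the approximation is c_2 = 0.885000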